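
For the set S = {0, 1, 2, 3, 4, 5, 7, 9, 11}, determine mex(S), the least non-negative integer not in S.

The values 0, 1, 2, 3, 4, 5 are all present; 6 is the first non-negative integer missing from the set.

6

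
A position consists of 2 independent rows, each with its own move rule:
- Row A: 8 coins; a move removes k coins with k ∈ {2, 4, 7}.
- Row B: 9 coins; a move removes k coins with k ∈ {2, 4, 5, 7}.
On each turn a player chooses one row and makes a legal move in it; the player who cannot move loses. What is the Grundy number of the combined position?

Build the Grundy sequence for row A with g(k) = mex{g(k−s) : s ∈ {2, 4, 7}, s ≤ k}:
k:     0  1  2  3  4  5  6  7  8
g(k):  0  0  1  1  2  2  0  3  1
So g(8) = 1.
Grundy values for row B (subtraction set {2, 4, 5, 7}):
k:     0  1  2  3  4  5  6  7  8  9
g(k):  0  0  1  1  2  2  3  3  4  0
So g(9) = 0.
By the Sprague-Grundy theorem, the Grundy value of a sum of independent games is the XOR of the component values.
Combined value = 1 ⊕ 0 = 1.

1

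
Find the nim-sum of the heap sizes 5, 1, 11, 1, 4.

10

In binary:
  0101  (5)
  0001  (1)
  1011  (11)
  0001  (1)
  0100  (4)
  ----
  1010  (10)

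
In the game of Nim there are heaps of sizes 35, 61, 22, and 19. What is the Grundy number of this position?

In binary:
  100011  (35)
  111101  (61)
  010110  (22)
  010011  (19)
  ------
  011011  (27)

27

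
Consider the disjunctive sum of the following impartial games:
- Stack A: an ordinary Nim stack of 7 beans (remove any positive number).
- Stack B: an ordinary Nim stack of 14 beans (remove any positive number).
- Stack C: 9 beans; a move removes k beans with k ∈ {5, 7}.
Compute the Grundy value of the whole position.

Stack A is a plain Nim stack of size 7, so its Grundy value is 7.
Stack B is a plain Nim stack of size 14, so its Grundy value is 14.
Grundy values for stack C (subtraction set {5, 7}):
k:     0  1  2  3  4  5  6  7  8  9
g(k):  0  0  0  0  0  1  1  1  1  1
So g(9) = 1.
By the Sprague-Grundy theorem, the Grundy value of a sum of independent games is the XOR of the component values.
Combined value = 7 XOR 14 XOR 1 = 8.

8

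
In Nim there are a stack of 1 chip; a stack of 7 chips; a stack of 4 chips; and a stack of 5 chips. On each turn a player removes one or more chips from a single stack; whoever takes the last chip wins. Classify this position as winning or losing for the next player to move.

Winning position

Compute the nim-sum pairwise:
1 ⊕ 7 = 6
6 ⊕ 4 = 2
2 ⊕ 5 = 7
The nim-sum is 7 ≠ 0, so this is an N-position: the player to move can win.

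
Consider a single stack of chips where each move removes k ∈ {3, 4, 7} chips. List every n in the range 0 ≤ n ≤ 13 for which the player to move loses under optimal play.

0, 1, 2, 10, 11, 12

Compute g(0), g(1), … for moves {3, 4, 7}:
g(0) = mex{} = 0
g(1) = mex{} = 0
g(2) = mex{} = 0
g(3) = mex{0} = 1
g(4) = mex{0} = 1
g(5) = mex{0} = 1
g(6) = mex{0,1} = 2
g(7) = mex{0,1} = 2
g(8) = mex{0,1} = 2
g(9) = mex{0,1,2} = 3
g(10) = mex{1,2} = 0
g(11) = mex{1,2} = 0
g(12) = mex{1,2,3} = 0
g(13) = mex{0,2,3} = 1
The P-positions (g = 0) in 0..13 are 0, 1, 2, 10, 11, 12.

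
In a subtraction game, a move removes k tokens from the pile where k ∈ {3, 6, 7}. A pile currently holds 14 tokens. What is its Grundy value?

1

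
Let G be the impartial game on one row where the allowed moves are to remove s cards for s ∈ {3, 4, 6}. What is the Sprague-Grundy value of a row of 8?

2

Compute g(0), g(1), … for moves {3, 4, 6}:
k:     0  1  2  3  4  5  6  7  8
g(k):  0  0  0  1  1  1  2  2  2
So g(8) = 2.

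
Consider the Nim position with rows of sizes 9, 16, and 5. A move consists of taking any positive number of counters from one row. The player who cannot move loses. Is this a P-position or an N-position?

N-position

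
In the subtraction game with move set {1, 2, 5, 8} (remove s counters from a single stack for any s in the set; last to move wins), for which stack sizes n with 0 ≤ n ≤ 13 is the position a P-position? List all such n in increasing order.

0, 3, 6, 9, 12

Grundy values for subtraction set {1, 2, 5, 8}:
k:     0  1  2  3  4  5  6  7  8  9 10 11 12 13
g(k):  0  1  2  0  1  2  0  1  2  0  1  2  0  1
The P-positions (g = 0) in 0..13 are 0, 3, 6, 9, 12.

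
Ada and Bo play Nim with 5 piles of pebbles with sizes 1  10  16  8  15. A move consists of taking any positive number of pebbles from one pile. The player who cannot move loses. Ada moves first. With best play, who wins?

Write each in binary and XOR column by column:
  00001  (1)
  01010  (10)
  10000  (16)
  01000  (8)
  01111  (15)
  -----
  11100  (28)
The nim-sum is 28 ≠ 0, so this is an N-position: the player to move can win; Ada has a winning move.

Ada wins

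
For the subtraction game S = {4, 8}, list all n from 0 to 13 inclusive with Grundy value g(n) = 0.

0, 1, 2, 3, 12, 13

Grundy values for subtraction set {4, 8}:
k:     0  1  2  3  4  5  6  7  8  9 10 11 12 13
g(k):  0  0  0  0  1  1  1  1  2  2  2  2  0  0
The P-positions (g = 0) in 0..13 are 0, 1, 2, 3, 12, 13.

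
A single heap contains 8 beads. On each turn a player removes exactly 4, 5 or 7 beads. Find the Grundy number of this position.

Build the Grundy sequence with g(k) = mex{g(k−s) : s ∈ {4, 5, 7}, s ≤ k}:
g(0) = mex{} = 0
g(1) = mex{} = 0
g(2) = mex{} = 0
g(3) = mex{} = 0
g(4) = mex{0} = 1
g(5) = mex{0} = 1
g(6) = mex{0} = 1
g(7) = mex{0} = 1
g(8) = mex{0,1} = 2
So g(8) = 2.

2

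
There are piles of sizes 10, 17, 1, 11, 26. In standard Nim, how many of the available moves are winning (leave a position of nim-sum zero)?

Nim-sum: 10 ^ 17 ^ 1 ^ 11 ^ 26 = 11.
The overall nim-sum is X = 11. A pile of size p has a winning move iff p XOR X < p (reduce it to p XOR X).
  10: 10 XOR 11 = 1 < 10 — winning move (to 1).
  17: 17 XOR 11 = 26 ≥ 17 — no move.
  1: 1 XOR 11 = 10 ≥ 1 — no move.
  11: 11 XOR 11 = 0 < 11 — winning move (to 0).
  26: 26 XOR 11 = 17 < 26 — winning move (to 17).
That gives 3 winning moves.

3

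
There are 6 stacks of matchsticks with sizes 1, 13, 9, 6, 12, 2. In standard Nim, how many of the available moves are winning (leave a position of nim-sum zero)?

3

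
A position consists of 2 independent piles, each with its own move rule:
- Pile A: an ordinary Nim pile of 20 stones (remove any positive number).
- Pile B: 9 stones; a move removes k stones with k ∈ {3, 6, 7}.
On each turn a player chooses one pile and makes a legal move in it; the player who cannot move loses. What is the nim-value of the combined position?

Pile A is a plain Nim pile of size 20, so its Grundy value is 20.
Build the Grundy sequence for pile B with g(k) = mex{g(k−s) : s ∈ {3, 6, 7}, s ≤ k}:
g(0) = mex{} = 0
g(1) = mex{} = 0
g(2) = mex{} = 0
g(3) = mex{0} = 1
g(4) = mex{0} = 1
g(5) = mex{0} = 1
g(6) = mex{0,1} = 2
g(7) = mex{0,1} = 2
g(8) = mex{0,1} = 2
g(9) = mex{0,1,2} = 3
So g(9) = 3.
The value of a disjunctive sum is the nim-sum of the parts.
Combined value = 20 XOR 3 = 23.

23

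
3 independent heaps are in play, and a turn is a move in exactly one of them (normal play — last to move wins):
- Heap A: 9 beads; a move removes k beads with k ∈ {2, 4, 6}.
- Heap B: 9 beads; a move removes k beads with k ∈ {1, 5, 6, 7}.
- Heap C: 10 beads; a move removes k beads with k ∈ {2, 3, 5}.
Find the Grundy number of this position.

For heap A, compute g(0), g(1), … with moves {2, 4, 6}:
k:     0  1  2  3  4  5  6  7  8  9
g(k):  0  0  1  1  2  2  3  3  0  0
So g(9) = 0.
Grundy values for heap B (subtraction set {1, 5, 6, 7}):
g(0) = mex{} = 0
g(1) = mex{0} = 1
g(2) = mex{1} = 0
g(3) = mex{0} = 1
g(4) = mex{1} = 0
g(5) = mex{0} = 1
g(6) = mex{0,1} = 2
g(7) = mex{0,1,2} = 3
g(8) = mex{0,1,3} = 2
g(9) = mex{0,1,2} = 3
So g(9) = 3.
For heap C, compute g(0), g(1), … with moves {2, 3, 5}:
k:     0  1  2  3  4  5  6  7  8  9 10
g(k):  0  0  1  1  2  2  3  0  0  1  1
So g(10) = 1.
The value of a disjunctive sum is the nim-sum of the parts.
Combined value = 0 XOR 3 XOR 1 = 2.

2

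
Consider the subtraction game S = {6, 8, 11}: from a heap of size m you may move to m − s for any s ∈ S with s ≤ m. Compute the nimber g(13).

Build the Grundy sequence with g(k) = mex{g(k−s) : s ∈ {6, 8, 11}, s ≤ k}:
g(0) = mex{} = 0
g(1) = mex{} = 0
g(2) = mex{} = 0
g(3) = mex{} = 0
g(4) = mex{} = 0
g(5) = mex{} = 0
g(6) = mex{0} = 1
g(7) = mex{0} = 1
g(8) = mex{0} = 1
g(9) = mex{0} = 1
g(10) = mex{0} = 1
g(11) = mex{0} = 1
g(12) = mex{0,1} = 2
g(13) = mex{0,1} = 2
So g(13) = 2.

2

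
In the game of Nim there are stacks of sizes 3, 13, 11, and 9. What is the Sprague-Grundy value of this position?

Nim-sum: 3 ^ 13 ^ 11 ^ 9 = 12.

12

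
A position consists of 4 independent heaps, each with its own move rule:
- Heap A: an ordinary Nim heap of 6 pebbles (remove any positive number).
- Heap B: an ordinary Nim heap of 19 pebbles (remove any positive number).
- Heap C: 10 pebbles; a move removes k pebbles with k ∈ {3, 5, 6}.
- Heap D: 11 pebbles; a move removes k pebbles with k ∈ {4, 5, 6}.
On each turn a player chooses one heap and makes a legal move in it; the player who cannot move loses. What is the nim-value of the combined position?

Heap A is a plain Nim heap of size 6, so its Grundy value is 6.
Heap B is a plain Nim heap of size 19, so its Grundy value is 19.
Grundy values for heap C (subtraction set {3, 5, 6}):
g(0) = mex{} = 0
g(1) = mex{} = 0
g(2) = mex{} = 0
g(3) = mex{0} = 1
g(4) = mex{0} = 1
g(5) = mex{0} = 1
g(6) = mex{0,1} = 2
g(7) = mex{0,1} = 2
g(8) = mex{0,1} = 2
g(9) = mex{1,2} = 0
g(10) = mex{1,2} = 0
So g(10) = 0.
Grundy values for heap D (subtraction set {4, 5, 6}):
k:     0  1  2  3  4  5  6  7  8  9 10 11
g(k):  0  0  0  0  1  1  1  1  2  2  0  0
So g(11) = 0.
The value of a disjunctive sum is the nim-sum of the parts.
Combined value = 6 ⊕ 19 ⊕ 0 ⊕ 0 = 21.

21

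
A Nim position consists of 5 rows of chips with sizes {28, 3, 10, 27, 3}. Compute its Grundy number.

13

Write each in binary and XOR column by column:
  11100  (28)
  00011  (3)
  01010  (10)
  11011  (27)
  00011  (3)
  -----
  01101  (13)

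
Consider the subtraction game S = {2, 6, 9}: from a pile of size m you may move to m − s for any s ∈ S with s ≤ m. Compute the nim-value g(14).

1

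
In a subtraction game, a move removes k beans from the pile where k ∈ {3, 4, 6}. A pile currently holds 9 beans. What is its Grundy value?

Compute g(0), g(1), … for moves {3, 4, 6}:
k:     0  1  2  3  4  5  6  7  8  9
g(k):  0  0  0  1  1  1  2  2  2  0
So g(9) = 0.

0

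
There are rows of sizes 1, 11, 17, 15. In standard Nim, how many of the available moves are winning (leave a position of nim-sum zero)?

Nim-sum: 1 ⊕ 11 ⊕ 17 ⊕ 15 = 20.
The overall nim-sum is X = 20. A row of size p has a winning move iff p XOR X < p (reduce it to p XOR X).
  1: 1 XOR 20 = 21 ≥ 1 — no move.
  11: 11 XOR 20 = 31 ≥ 11 — no move.
  17: 17 XOR 20 = 5 < 17 — winning move (to 5).
  15: 15 XOR 20 = 27 ≥ 15 — no move.
That gives 1 winning move.

1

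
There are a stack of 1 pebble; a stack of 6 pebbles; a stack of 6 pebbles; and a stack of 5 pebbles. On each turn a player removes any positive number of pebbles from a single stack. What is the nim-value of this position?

4

Compute the nim-sum pairwise:
1 ^ 6 = 7
7 ^ 6 = 1
1 ^ 5 = 4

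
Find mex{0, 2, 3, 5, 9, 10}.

1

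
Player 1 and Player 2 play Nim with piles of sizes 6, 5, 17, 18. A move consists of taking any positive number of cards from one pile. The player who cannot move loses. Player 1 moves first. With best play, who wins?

Player 2 wins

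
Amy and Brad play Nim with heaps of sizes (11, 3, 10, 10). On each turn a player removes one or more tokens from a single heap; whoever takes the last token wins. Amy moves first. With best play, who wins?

Amy wins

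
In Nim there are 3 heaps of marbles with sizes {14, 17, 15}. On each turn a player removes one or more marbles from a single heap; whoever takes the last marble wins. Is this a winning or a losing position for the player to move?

Winning position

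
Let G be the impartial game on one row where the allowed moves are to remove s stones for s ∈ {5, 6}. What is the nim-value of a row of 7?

1

Build the Grundy sequence with g(k) = mex{g(k−s) : s ∈ {5, 6}, s ≤ k}:
g(0) = mex{} = 0
g(1) = mex{} = 0
g(2) = mex{} = 0
g(3) = mex{} = 0
g(4) = mex{} = 0
g(5) = mex{0} = 1
g(6) = mex{0} = 1
g(7) = mex{0} = 1
So g(7) = 1.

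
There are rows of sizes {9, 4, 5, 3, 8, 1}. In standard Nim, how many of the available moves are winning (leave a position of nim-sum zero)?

Compute the nim-sum pairwise:
9 ⊕ 4 = 13
13 ⊕ 5 = 8
8 ⊕ 3 = 11
11 ⊕ 8 = 3
3 ⊕ 1 = 2
The overall nim-sum is X = 2. A row of size p has a winning move iff p XOR X < p (reduce it to p XOR X).
  9: 9 XOR 2 = 11 ≥ 9 — no move.
  4: 4 XOR 2 = 6 ≥ 4 — no move.
  5: 5 XOR 2 = 7 ≥ 5 — no move.
  3: 3 XOR 2 = 1 < 3 — winning move (to 1).
  8: 8 XOR 2 = 10 ≥ 8 — no move.
  1: 1 XOR 2 = 3 ≥ 1 — no move.
That gives 1 winning move.

1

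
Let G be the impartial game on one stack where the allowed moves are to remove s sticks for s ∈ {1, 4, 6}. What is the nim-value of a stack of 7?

0

Grundy values for subtraction set {1, 4, 6}:
k:     0  1  2  3  4  5  6  7
g(k):  0  1  0  1  2  0  1  0
So g(7) = 0.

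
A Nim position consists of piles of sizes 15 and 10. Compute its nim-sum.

5

Compute the nim-sum pairwise:
15 ⊕ 10 = 5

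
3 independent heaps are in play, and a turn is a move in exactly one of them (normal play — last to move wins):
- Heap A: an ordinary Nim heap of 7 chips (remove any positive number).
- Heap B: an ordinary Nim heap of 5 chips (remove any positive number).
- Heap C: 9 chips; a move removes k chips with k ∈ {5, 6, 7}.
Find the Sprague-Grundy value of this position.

Heap A is a plain Nim heap of size 7, so its Grundy value is 7.
Heap B is a plain Nim heap of size 5, so its Grundy value is 5.
Build the Grundy sequence for heap C with g(k) = mex{g(k−s) : s ∈ {5, 6, 7}, s ≤ k}:
k:     0  1  2  3  4  5  6  7  8  9
g(k):  0  0  0  0  0  1  1  1  1  1
So g(9) = 1.
By the Sprague-Grundy theorem, the Grundy value of a sum of independent games is the XOR of the component values.
Combined value = 7 ⊕ 5 ⊕ 1 = 3.

3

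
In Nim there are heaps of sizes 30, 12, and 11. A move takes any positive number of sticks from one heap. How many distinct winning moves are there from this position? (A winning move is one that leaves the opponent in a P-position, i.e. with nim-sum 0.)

1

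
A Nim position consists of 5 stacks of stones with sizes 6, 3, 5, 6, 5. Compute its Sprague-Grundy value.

3

Write each in binary and XOR column by column:
  110  (6)
  011  (3)
  101  (5)
  110  (6)
  101  (5)
  ---
  011  (3)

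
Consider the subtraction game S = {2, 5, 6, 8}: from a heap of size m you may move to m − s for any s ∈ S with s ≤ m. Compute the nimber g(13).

1

Build the Grundy sequence with g(k) = mex{g(k−s) : s ∈ {2, 5, 6, 8}, s ≤ k}:
k:     0  1  2  3  4  5  6  7  8  9 10 11 12 13
g(k):  0  0  1  1  0  2  1  3  2  2  3  0  2  1
So g(13) = 1.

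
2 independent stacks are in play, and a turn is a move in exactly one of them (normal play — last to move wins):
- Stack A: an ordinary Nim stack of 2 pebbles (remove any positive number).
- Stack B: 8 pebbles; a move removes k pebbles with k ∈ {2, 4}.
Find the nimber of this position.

Stack A is a plain Nim stack of size 2, so its Grundy value is 2.
Grundy values for stack B (subtraction set {2, 4}):
k:     0  1  2  3  4  5  6  7  8
g(k):  0  0  1  1  2  2  0  0  1
So g(8) = 1.
The value of a disjunctive sum is the nim-sum of the parts.
Combined value = 2 ⊕ 1 = 3.

3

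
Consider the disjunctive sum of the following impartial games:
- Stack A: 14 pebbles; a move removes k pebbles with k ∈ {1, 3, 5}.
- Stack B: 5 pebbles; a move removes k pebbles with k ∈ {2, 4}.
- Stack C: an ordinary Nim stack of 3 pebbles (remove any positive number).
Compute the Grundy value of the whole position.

Build the Grundy sequence for stack A with g(k) = mex{g(k−s) : s ∈ {1, 3, 5}, s ≤ k}:
g(0) = mex{} = 0
g(1) = mex{0} = 1
g(2) = mex{1} = 0
g(3) = mex{0} = 1
g(4) = mex{1} = 0
g(5) = mex{0} = 1
g(6) = mex{1} = 0
g(7) = mex{0} = 1
g(8) = mex{1} = 0
g(9) = mex{0} = 1
g(10) = mex{1} = 0
g(11) = mex{0} = 1
g(12) = mex{1} = 0
g(13) = mex{0} = 1
g(14) = mex{1} = 0
So g(14) = 0.
Build the Grundy sequence for stack B with g(k) = mex{g(k−s) : s ∈ {2, 4}, s ≤ k}:
g(0) = mex{} = 0
g(1) = mex{} = 0
g(2) = mex{0} = 1
g(3) = mex{0} = 1
g(4) = mex{0,1} = 2
g(5) = mex{0,1} = 2
So g(5) = 2.
Stack C is a plain Nim stack of size 3, so its Grundy value is 3.
By the Sprague-Grundy theorem, the Grundy value of a sum of independent games is the XOR of the component values.
Combined value = 0 XOR 2 XOR 3 = 1.

1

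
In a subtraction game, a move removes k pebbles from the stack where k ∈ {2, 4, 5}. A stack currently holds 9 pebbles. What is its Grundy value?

Grundy values for subtraction set {2, 4, 5}:
k:     0  1  2  3  4  5  6  7  8  9
g(k):  0  0  1  1  2  2  3  0  0  1
So g(9) = 1.

1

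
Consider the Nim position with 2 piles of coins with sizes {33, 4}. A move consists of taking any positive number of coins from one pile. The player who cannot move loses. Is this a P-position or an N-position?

N-position

Compute the nim-sum pairwise:
33 XOR 4 = 37
The nim-sum is 37 ≠ 0, so this is an N-position: the player to move can win.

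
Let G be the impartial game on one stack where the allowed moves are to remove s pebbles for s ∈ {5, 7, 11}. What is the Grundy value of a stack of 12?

Grundy values for subtraction set {5, 7, 11}:
g(0) = mex{} = 0
g(1) = mex{} = 0
g(2) = mex{} = 0
g(3) = mex{} = 0
g(4) = mex{} = 0
g(5) = mex{0} = 1
g(6) = mex{0} = 1
g(7) = mex{0} = 1
g(8) = mex{0} = 1
g(9) = mex{0} = 1
g(10) = mex{0,1} = 2
g(11) = mex{0,1} = 2
g(12) = mex{0,1} = 2
So g(12) = 2.

2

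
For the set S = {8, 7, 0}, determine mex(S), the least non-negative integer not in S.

1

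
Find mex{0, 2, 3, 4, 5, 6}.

0 is in the set but 1 is not, so the mex is 1.

1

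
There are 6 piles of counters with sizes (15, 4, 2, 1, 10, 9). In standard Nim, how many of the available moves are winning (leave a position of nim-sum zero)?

Compute the nim-sum pairwise:
15 ^ 4 = 11
11 ^ 2 = 9
9 ^ 1 = 8
8 ^ 10 = 2
2 ^ 9 = 11
The overall nim-sum is X = 11. A pile of size p has a winning move iff p XOR X < p (reduce it to p XOR X).
  15: 15 XOR 11 = 4 < 15 — winning move (to 4).
  4: 4 XOR 11 = 15 ≥ 4 — no move.
  2: 2 XOR 11 = 9 ≥ 2 — no move.
  1: 1 XOR 11 = 10 ≥ 1 — no move.
  10: 10 XOR 11 = 1 < 10 — winning move (to 1).
  9: 9 XOR 11 = 2 < 9 — winning move (to 2).
That gives 3 winning moves.

3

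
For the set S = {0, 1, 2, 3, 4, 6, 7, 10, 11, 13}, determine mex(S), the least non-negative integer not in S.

5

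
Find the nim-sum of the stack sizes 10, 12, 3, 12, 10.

Compute the nim-sum pairwise:
10 ⊕ 12 = 6
6 ⊕ 3 = 5
5 ⊕ 12 = 9
9 ⊕ 10 = 3

3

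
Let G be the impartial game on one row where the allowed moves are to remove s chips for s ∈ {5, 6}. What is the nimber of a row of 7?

Compute g(0), g(1), … for moves {5, 6}:
k:     0  1  2  3  4  5  6  7
g(k):  0  0  0  0  0  1  1  1
So g(7) = 1.

1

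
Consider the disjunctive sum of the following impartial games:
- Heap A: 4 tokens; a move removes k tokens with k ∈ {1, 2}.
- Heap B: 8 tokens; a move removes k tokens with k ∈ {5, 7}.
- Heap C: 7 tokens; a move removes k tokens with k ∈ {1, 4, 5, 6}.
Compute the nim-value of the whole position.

Grundy values for heap A (subtraction set {1, 2}):
g(0) = mex{} = 0
g(1) = mex{0} = 1
g(2) = mex{0,1} = 2
g(3) = mex{1,2} = 0
g(4) = mex{0,2} = 1
So g(4) = 1.
For heap B, compute g(0), g(1), … with moves {5, 7}:
k:     0  1  2  3  4  5  6  7  8
g(k):  0  0  0  0  0  1  1  1  1
So g(8) = 1.
Build the Grundy sequence for heap C with g(k) = mex{g(k−s) : s ∈ {1, 4, 5, 6}, s ≤ k}:
g(0) = mex{} = 0
g(1) = mex{0} = 1
g(2) = mex{1} = 0
g(3) = mex{0} = 1
g(4) = mex{0,1} = 2
g(5) = mex{0,1,2} = 3
g(6) = mex{0,1,3} = 2
g(7) = mex{0,1,2} = 3
So g(7) = 3.
The value of a disjunctive sum is the nim-sum of the parts.
Combined value = 1 XOR 1 XOR 3 = 3.

3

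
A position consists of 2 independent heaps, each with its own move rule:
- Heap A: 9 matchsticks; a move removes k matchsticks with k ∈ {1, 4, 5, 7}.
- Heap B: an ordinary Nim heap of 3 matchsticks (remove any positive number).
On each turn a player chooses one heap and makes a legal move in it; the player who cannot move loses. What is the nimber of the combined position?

2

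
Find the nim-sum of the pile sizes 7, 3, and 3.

7

Nim-sum: 7 ⊕ 3 ⊕ 3 = 7.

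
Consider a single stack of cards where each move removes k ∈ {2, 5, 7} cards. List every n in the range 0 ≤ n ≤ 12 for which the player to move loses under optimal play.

0, 1, 4, 10

Compute g(0), g(1), … for moves {2, 5, 7}:
k:     0  1  2  3  4  5  6  7  8  9 10 11 12
g(k):  0  0  1  1  0  2  1  3  2  2  0  3  1
The P-positions (g = 0) in 0..12 are 0, 1, 4, 10.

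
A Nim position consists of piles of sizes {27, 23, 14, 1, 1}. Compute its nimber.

In binary:
  11011  (27)
  10111  (23)
  01110  (14)
  00001  (1)
  00001  (1)
  -----
  00010  (2)

2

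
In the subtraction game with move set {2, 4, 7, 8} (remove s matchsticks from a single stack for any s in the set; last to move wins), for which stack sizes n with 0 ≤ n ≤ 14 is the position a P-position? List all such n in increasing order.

Build the Grundy sequence with g(k) = mex{g(k−s) : s ∈ {2, 4, 7, 8}, s ≤ k}:
g(0) = mex{} = 0
g(1) = mex{} = 0
g(2) = mex{0} = 1
g(3) = mex{0} = 1
g(4) = mex{0,1} = 2
g(5) = mex{0,1} = 2
g(6) = mex{1,2} = 0
g(7) = mex{0,1,2} = 3
g(8) = mex{0,2} = 1
g(9) = mex{0,1,2,3} = 4
g(10) = mex{0,1} = 2
g(11) = mex{1,2,3,4} = 0
g(12) = mex{1,2} = 0
g(13) = mex{0,2,4} = 1
g(14) = mex{0,2,3} = 1
The P-positions (g = 0) in 0..14 are 0, 1, 6, 11, 12.

0, 1, 6, 11, 12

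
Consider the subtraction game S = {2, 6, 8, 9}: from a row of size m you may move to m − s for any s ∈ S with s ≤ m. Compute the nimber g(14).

3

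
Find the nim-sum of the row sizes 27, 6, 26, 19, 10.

In binary:
  11011  (27)
  00110  (6)
  11010  (26)
  10011  (19)
  01010  (10)
  -----
  11110  (30)

30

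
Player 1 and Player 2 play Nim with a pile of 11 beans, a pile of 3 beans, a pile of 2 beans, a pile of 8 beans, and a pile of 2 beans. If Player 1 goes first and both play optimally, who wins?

Player 2 wins

Nim-sum: 11 ⊕ 3 ⊕ 2 ⊕ 8 ⊕ 2 = 0.
The nim-sum is 0, so this is a P-position: the player to move is in a losing position under optimal play; Player 1 is about to move from it and so loses — Player 2 wins.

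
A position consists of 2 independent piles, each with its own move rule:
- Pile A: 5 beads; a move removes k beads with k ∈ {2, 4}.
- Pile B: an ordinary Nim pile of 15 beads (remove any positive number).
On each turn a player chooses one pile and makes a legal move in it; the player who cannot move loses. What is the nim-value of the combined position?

For pile A, compute g(0), g(1), … with moves {2, 4}:
k:     0  1  2  3  4  5
g(k):  0  0  1  1  2  2
So g(5) = 2.
Pile B is a plain Nim pile of size 15, so its Grundy value is 15.
The value of a disjunctive sum is the nim-sum of the parts.
Combined value = 2 ⊕ 15 = 13.

13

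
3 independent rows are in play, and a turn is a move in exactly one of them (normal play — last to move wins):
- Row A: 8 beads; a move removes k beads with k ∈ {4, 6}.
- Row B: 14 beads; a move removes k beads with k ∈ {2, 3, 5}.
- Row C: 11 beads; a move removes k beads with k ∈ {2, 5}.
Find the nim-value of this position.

2

Build the Grundy sequence for row A with g(k) = mex{g(k−s) : s ∈ {4, 6}, s ≤ k}:
g(0) = mex{} = 0
g(1) = mex{} = 0
g(2) = mex{} = 0
g(3) = mex{} = 0
g(4) = mex{0} = 1
g(5) = mex{0} = 1
g(6) = mex{0} = 1
g(7) = mex{0} = 1
g(8) = mex{0,1} = 2
So g(8) = 2.
For row B, compute g(0), g(1), … with moves {2, 3, 5}:
k:     0  1  2  3  4  5  6  7  8  9 10 11 12 13 14
g(k):  0  0  1  1  2  2  3  0  0  1  1  2  2  3  0
So g(14) = 0.
Build the Grundy sequence for row C with g(k) = mex{g(k−s) : s ∈ {2, 5}, s ≤ k}:
g(0) = mex{} = 0
g(1) = mex{} = 0
g(2) = mex{0} = 1
g(3) = mex{0} = 1
g(4) = mex{1} = 0
g(5) = mex{0,1} = 2
g(6) = mex{0} = 1
g(7) = mex{1,2} = 0
g(8) = mex{1} = 0
g(9) = mex{0} = 1
g(10) = mex{0,2} = 1
g(11) = mex{1} = 0
So g(11) = 0.
The value of a disjunctive sum is the nim-sum of the parts.
Combined value = 2 XOR 0 XOR 0 = 2.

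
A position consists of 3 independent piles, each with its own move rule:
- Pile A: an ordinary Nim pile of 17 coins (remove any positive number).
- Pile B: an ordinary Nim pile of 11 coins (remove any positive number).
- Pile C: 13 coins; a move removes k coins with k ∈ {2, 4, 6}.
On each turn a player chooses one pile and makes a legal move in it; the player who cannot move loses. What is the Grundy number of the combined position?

24

Pile A is a plain Nim pile of size 17, so its Grundy value is 17.
Pile B is a plain Nim pile of size 11, so its Grundy value is 11.
For pile C, compute g(0), g(1), … with moves {2, 4, 6}:
k:     0  1  2  3  4  5  6  7  8  9 10 11 12 13
g(k):  0  0  1  1  2  2  3  3  0  0  1  1  2  2
So g(13) = 2.
By the Sprague-Grundy theorem, the Grundy value of a sum of independent games is the XOR of the component values.
Combined value = 17 ⊕ 11 ⊕ 2 = 24.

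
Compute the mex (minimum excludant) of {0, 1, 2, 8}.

The values 0, 1, 2 are all present; 3 is the first non-negative integer missing from the set.

3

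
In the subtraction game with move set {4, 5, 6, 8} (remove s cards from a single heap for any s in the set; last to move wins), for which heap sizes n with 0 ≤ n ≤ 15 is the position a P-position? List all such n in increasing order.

0, 1, 2, 3, 12, 13, 14, 15

Compute g(0), g(1), … for moves {4, 5, 6, 8}:
k:     0  1  2  3  4  5  6  7  8  9 10 11 12 13 14 15
g(k):  0  0  0  0  1  1  1  1  2  2  2  2  0  0  0  0
The P-positions (g = 0) in 0..15 are 0, 1, 2, 3, 12, 13, 14, 15.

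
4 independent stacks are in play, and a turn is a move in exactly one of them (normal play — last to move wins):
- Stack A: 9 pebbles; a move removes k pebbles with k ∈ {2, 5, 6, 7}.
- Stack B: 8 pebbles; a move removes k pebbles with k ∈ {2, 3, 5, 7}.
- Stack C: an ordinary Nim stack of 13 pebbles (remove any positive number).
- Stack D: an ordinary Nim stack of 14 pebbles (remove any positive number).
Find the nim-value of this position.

5

Grundy values for stack A (subtraction set {2, 5, 6, 7}):
k:     0  1  2  3  4  5  6  7  8  9
g(k):  0  0  1  1  0  2  1  3  2  2
So g(9) = 2.
Grundy values for stack B (subtraction set {2, 3, 5, 7}):
g(0) = mex{} = 0
g(1) = mex{} = 0
g(2) = mex{0} = 1
g(3) = mex{0} = 1
g(4) = mex{0,1} = 2
g(5) = mex{0,1} = 2
g(6) = mex{0,1,2} = 3
g(7) = mex{0,1,2} = 3
g(8) = mex{0,1,2,3} = 4
So g(8) = 4.
Stack C is a plain Nim stack of size 13, so its Grundy value is 13.
Stack D is a plain Nim stack of size 14, so its Grundy value is 14.
The value of a disjunctive sum is the nim-sum of the parts.
Combined value = 2 ⊕ 4 ⊕ 13 ⊕ 14 = 5.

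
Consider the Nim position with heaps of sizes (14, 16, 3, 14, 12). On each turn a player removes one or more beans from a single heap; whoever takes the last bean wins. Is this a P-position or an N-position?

In binary:
  01110  (14)
  10000  (16)
  00011  (3)
  01110  (14)
  01100  (12)
  -----
  11111  (31)
The nim-sum is 31 ≠ 0, so this is an N-position: the player to move can win.

N-position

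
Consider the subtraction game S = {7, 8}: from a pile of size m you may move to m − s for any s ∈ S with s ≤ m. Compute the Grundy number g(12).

Build the Grundy sequence with g(k) = mex{g(k−s) : s ∈ {7, 8}, s ≤ k}:
g(0) = mex{} = 0
g(1) = mex{} = 0
g(2) = mex{} = 0
g(3) = mex{} = 0
g(4) = mex{} = 0
g(5) = mex{} = 0
g(6) = mex{} = 0
g(7) = mex{0} = 1
g(8) = mex{0} = 1
g(9) = mex{0} = 1
g(10) = mex{0} = 1
g(11) = mex{0} = 1
g(12) = mex{0} = 1
So g(12) = 1.

1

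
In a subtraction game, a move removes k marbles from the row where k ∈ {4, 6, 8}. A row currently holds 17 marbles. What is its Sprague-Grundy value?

1

Grundy values for subtraction set {4, 6, 8}:
k:     0  1  2  3  4  5  6  7  8  9 10 11 12 13 14 15 16 17
g(k):  0  0  0  0  1  1  1  1  2  2  2  2  0  0  0  0  1  1
So g(17) = 1.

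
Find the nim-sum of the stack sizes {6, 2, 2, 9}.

15

Write each in binary and XOR column by column:
  0110  (6)
  0010  (2)
  0010  (2)
  1001  (9)
  ----
  1111  (15)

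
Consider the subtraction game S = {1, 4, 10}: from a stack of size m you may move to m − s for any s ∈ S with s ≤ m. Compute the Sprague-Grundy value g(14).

Grundy values for subtraction set {1, 4, 10}:
g(0) = mex{} = 0
g(1) = mex{0} = 1
g(2) = mex{1} = 0
g(3) = mex{0} = 1
g(4) = mex{0,1} = 2
g(5) = mex{1,2} = 0
g(6) = mex{0} = 1
g(7) = mex{1} = 0
g(8) = mex{0,2} = 1
g(9) = mex{0,1} = 2
g(10) = mex{0,1,2} = 3
g(11) = mex{0,1,3} = 2
g(12) = mex{0,1,2} = 3
g(13) = mex{1,2,3} = 0
g(14) = mex{0,2,3} = 1
So g(14) = 1.

1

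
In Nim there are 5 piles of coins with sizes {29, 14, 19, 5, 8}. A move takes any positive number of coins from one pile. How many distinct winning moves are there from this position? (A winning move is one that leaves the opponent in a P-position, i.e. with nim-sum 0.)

3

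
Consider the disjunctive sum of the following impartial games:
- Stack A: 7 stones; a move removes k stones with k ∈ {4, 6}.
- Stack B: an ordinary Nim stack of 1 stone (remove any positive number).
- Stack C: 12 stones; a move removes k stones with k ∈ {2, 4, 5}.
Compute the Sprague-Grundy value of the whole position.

2

Grundy values for stack A (subtraction set {4, 6}):
g(0) = mex{} = 0
g(1) = mex{} = 0
g(2) = mex{} = 0
g(3) = mex{} = 0
g(4) = mex{0} = 1
g(5) = mex{0} = 1
g(6) = mex{0} = 1
g(7) = mex{0} = 1
So g(7) = 1.
Stack B is a plain Nim stack of size 1, so its Grundy value is 1.
Build the Grundy sequence for stack C with g(k) = mex{g(k−s) : s ∈ {2, 4, 5}, s ≤ k}:
g(0) = mex{} = 0
g(1) = mex{} = 0
g(2) = mex{0} = 1
g(3) = mex{0} = 1
g(4) = mex{0,1} = 2
g(5) = mex{0,1} = 2
g(6) = mex{0,1,2} = 3
g(7) = mex{1,2} = 0
g(8) = mex{1,2,3} = 0
g(9) = mex{0,2} = 1
g(10) = mex{0,2,3} = 1
g(11) = mex{0,1,3} = 2
g(12) = mex{0,1} = 2
So g(12) = 2.
The value of a disjunctive sum is the nim-sum of the parts.
Combined value = 1 ⊕ 1 ⊕ 2 = 2.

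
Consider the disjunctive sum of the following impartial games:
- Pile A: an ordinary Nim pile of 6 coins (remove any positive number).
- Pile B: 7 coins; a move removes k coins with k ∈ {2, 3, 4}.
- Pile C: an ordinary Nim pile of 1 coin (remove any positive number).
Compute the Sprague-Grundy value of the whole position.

7

Pile A is a plain Nim pile of size 6, so its Grundy value is 6.
Build the Grundy sequence for pile B with g(k) = mex{g(k−s) : s ∈ {2, 3, 4}, s ≤ k}:
k:     0  1  2  3  4  5  6  7
g(k):  0  0  1  1  2  2  0  0
So g(7) = 0.
Pile C is a plain Nim pile of size 1, so its Grundy value is 1.
By the Sprague-Grundy theorem, the Grundy value of a sum of independent games is the XOR of the component values.
Combined value = 6 XOR 0 XOR 1 = 7.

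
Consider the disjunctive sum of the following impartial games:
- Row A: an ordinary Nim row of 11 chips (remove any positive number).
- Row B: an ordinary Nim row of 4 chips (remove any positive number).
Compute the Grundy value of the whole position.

15

Row A is a plain Nim row of size 11, so its Grundy value is 11.
Row B is a plain Nim row of size 4, so its Grundy value is 4.
By the Sprague-Grundy theorem, the Grundy value of a sum of independent games is the XOR of the component values.
Combined value = 11 XOR 4 = 15.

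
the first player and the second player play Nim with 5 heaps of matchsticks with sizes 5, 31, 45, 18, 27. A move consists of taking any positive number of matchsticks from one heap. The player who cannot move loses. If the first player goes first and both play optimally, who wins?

the first player wins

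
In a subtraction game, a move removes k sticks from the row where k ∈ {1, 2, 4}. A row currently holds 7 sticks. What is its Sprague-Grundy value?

1

Compute g(0), g(1), … for moves {1, 2, 4}:
g(0) = mex{} = 0
g(1) = mex{0} = 1
g(2) = mex{0,1} = 2
g(3) = mex{1,2} = 0
g(4) = mex{0,2} = 1
g(5) = mex{0,1} = 2
g(6) = mex{1,2} = 0
g(7) = mex{0,2} = 1
So g(7) = 1.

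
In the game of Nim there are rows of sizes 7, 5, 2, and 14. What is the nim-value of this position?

Compute the nim-sum pairwise:
7 ^ 5 = 2
2 ^ 2 = 0
0 ^ 14 = 14

14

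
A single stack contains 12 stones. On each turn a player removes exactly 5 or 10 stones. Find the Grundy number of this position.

Grundy values for subtraction set {5, 10}:
g(0) = mex{} = 0
g(1) = mex{} = 0
g(2) = mex{} = 0
g(3) = mex{} = 0
g(4) = mex{} = 0
g(5) = mex{0} = 1
g(6) = mex{0} = 1
g(7) = mex{0} = 1
g(8) = mex{0} = 1
g(9) = mex{0} = 1
g(10) = mex{0,1} = 2
g(11) = mex{0,1} = 2
g(12) = mex{0,1} = 2
So g(12) = 2.

2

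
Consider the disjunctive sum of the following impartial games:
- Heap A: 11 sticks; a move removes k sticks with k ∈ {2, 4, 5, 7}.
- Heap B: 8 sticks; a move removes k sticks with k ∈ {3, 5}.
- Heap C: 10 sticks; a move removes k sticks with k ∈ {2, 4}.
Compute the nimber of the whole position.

3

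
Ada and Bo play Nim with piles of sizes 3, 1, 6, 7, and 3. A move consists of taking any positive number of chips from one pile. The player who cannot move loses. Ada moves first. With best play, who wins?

Bo wins

Compute the nim-sum pairwise:
3 ^ 1 = 2
2 ^ 6 = 4
4 ^ 7 = 3
3 ^ 3 = 0
The nim-sum is 0, so this is a P-position: the player to move is in a losing position under optimal play; Ada is about to move from it and so loses — Bo wins.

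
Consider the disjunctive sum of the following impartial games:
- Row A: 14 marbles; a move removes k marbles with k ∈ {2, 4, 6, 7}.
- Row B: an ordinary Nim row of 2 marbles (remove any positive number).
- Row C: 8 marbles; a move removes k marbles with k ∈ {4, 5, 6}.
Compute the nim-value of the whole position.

2

Grundy values for row A (subtraction set {2, 4, 6, 7}):
k:     0  1  2  3  4  5  6  7  8  9 10 11 12 13 14
g(k):  0  0  1  1  2  2  3  3  4  0  0  1  1  2  2
So g(14) = 2.
Row B is a plain Nim row of size 2, so its Grundy value is 2.
Build the Grundy sequence for row C with g(k) = mex{g(k−s) : s ∈ {4, 5, 6}, s ≤ k}:
k:     0  1  2  3  4  5  6  7  8
g(k):  0  0  0  0  1  1  1  1  2
So g(8) = 2.
By the Sprague-Grundy theorem, the Grundy value of a sum of independent games is the XOR of the component values.
Combined value = 2 ⊕ 2 ⊕ 2 = 2.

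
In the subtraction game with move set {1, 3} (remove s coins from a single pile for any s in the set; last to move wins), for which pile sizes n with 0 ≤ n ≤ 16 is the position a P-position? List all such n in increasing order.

0, 2, 4, 6, 8, 10, 12, 14, 16

Build the Grundy sequence with g(k) = mex{g(k−s) : s ∈ {1, 3}, s ≤ k}:
k:     0  1  2  3  4  5  6  7  8  9 10 11 12 13 14 15 16
g(k):  0  1  0  1  0  1  0  1  0  1  0  1  0  1  0  1  0
The P-positions (g = 0) in 0..16 are 0, 2, 4, 6, 8, 10, 12, 14, 16.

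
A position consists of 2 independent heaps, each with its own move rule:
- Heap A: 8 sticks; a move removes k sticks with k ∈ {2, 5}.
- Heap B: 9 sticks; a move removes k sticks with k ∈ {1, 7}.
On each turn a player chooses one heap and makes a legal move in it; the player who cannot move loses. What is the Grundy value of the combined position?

Build the Grundy sequence for heap A with g(k) = mex{g(k−s) : s ∈ {2, 5}, s ≤ k}:
k:     0  1  2  3  4  5  6  7  8
g(k):  0  0  1  1  0  2  1  0  0
So g(8) = 0.
For heap B, compute g(0), g(1), … with moves {1, 7}:
k:     0  1  2  3  4  5  6  7  8  9
g(k):  0  1  0  1  0  1  0  1  0  1
So g(9) = 1.
The value of a disjunctive sum is the nim-sum of the parts.
Combined value = 0 XOR 1 = 1.

1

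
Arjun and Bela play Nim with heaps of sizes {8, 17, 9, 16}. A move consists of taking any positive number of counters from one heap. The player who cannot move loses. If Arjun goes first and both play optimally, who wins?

Bela wins

Bitwise XOR of the heap sizes:
  01000  (8)
  10001  (17)
  01001  (9)
  10000  (16)
  -----
  00000  (0)
The nim-sum is 0, so this is a P-position: the player to move is in a losing position under optimal play; Arjun is about to move from it and so loses — Bela wins.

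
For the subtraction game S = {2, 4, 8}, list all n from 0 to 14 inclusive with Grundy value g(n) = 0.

Compute g(0), g(1), … for moves {2, 4, 8}:
k:     0  1  2  3  4  5  6  7  8  9 10 11 12 13 14
g(k):  0  0  1  1  2  2  0  0  1  1  2  2  0  0  1
The P-positions (g = 0) in 0..14 are 0, 1, 6, 7, 12, 13.

0, 1, 6, 7, 12, 13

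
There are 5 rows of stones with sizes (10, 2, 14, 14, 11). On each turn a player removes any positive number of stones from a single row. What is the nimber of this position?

3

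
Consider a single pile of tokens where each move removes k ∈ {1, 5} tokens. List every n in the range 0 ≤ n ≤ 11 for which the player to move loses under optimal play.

0, 2, 4, 6, 8, 10

Grundy values for subtraction set {1, 5}:
g(0) = mex{} = 0
g(1) = mex{0} = 1
g(2) = mex{1} = 0
g(3) = mex{0} = 1
g(4) = mex{1} = 0
g(5) = mex{0} = 1
g(6) = mex{1} = 0
g(7) = mex{0} = 1
g(8) = mex{1} = 0
g(9) = mex{0} = 1
g(10) = mex{1} = 0
g(11) = mex{0} = 1
The P-positions (g = 0) in 0..11 are 0, 2, 4, 6, 8, 10.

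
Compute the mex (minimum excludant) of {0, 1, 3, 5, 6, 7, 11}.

2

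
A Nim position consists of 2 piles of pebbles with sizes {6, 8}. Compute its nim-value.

Compute the nim-sum pairwise:
6 XOR 8 = 14

14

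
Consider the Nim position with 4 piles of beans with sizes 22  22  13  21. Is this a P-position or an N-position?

N-position

Write each in binary and XOR column by column:
  10110  (22)
  10110  (22)
  01101  (13)
  10101  (21)
  -----
  11000  (24)
The nim-sum is 24 ≠ 0, so this is an N-position: the player to move can win.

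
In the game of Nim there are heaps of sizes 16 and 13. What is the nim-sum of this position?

29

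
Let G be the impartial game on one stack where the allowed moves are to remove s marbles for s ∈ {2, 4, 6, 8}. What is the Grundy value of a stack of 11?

Grundy values for subtraction set {2, 4, 6, 8}:
g(0) = mex{} = 0
g(1) = mex{} = 0
g(2) = mex{0} = 1
g(3) = mex{0} = 1
g(4) = mex{0,1} = 2
g(5) = mex{0,1} = 2
g(6) = mex{0,1,2} = 3
g(7) = mex{0,1,2} = 3
g(8) = mex{0,1,2,3} = 4
g(9) = mex{0,1,2,3} = 4
g(10) = mex{1,2,3,4} = 0
g(11) = mex{1,2,3,4} = 0
So g(11) = 0.

0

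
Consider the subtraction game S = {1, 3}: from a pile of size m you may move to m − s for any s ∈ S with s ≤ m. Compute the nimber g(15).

Grundy values for subtraction set {1, 3}:
k:     0  1  2  3  4  5  6  7  8  9 10 11 12 13 14 15
g(k):  0  1  0  1  0  1  0  1  0  1  0  1  0  1  0  1
So g(15) = 1.

1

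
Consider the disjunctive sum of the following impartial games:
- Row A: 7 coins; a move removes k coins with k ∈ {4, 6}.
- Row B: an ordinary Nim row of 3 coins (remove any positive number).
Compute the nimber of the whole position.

2

Build the Grundy sequence for row A with g(k) = mex{g(k−s) : s ∈ {4, 6}, s ≤ k}:
g(0) = mex{} = 0
g(1) = mex{} = 0
g(2) = mex{} = 0
g(3) = mex{} = 0
g(4) = mex{0} = 1
g(5) = mex{0} = 1
g(6) = mex{0} = 1
g(7) = mex{0} = 1
So g(7) = 1.
Row B is a plain Nim row of size 3, so its Grundy value is 3.
The value of a disjunctive sum is the nim-sum of the parts.
Combined value = 1 ⊕ 3 = 2.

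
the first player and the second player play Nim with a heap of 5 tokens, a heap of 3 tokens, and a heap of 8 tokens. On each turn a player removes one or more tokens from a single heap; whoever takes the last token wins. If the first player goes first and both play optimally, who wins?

Compute the nim-sum pairwise:
5 XOR 3 = 6
6 XOR 8 = 14
The nim-sum is 14 ≠ 0, so this is an N-position: the player to move can win; the first player has a winning move.

the first player wins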